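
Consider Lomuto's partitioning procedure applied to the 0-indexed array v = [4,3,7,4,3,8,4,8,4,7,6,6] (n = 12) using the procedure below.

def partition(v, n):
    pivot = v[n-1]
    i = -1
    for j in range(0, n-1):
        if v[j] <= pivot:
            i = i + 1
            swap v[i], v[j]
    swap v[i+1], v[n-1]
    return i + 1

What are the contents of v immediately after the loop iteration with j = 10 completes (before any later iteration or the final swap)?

pivot=6, i=-1
j=0: 4≤6, i=0, swap(0,0) ⇒ [4,3,7,4,3,8,4,8,4,7,6,6]
j=1: 3≤6, i=1, swap(1,1) ⇒ [4,3,7,4,3,8,4,8,4,7,6,6]
j=2: 7>6, skip
j=3: 4≤6, i=2, swap(2,3) ⇒ [4,3,4,7,3,8,4,8,4,7,6,6]
j=4: 3≤6, i=3, swap(3,4) ⇒ [4,3,4,3,7,8,4,8,4,7,6,6]
j=5: 8>6, skip
j=6: 4≤6, i=4, swap(4,6) ⇒ [4,3,4,3,4,8,7,8,4,7,6,6]
j=7: 8>6, skip
j=8: 4≤6, i=5, swap(5,8) ⇒ [4,3,4,3,4,4,7,8,8,7,6,6]
j=9: 7>6, skip
j=10: 6≤6, i=6, swap(6,10) ⇒ [4,3,4,3,4,4,6,8,8,7,7,6]
(after j=10) v = [4,3,4,3,4,4,6,8,8,7,7,6]

[4,3,4,3,4,4,6,8,8,7,7,6]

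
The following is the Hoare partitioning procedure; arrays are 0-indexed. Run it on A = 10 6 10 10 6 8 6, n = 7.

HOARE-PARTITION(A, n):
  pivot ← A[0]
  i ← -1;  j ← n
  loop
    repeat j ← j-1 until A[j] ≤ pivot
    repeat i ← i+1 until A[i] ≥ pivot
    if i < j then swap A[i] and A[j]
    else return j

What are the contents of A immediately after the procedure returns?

pivot=10
j stops at 6 (6), i stops at 0 (10); swap ⇒ 6 6 10 10 6 8 10
j stops at 5 (8), i stops at 2 (10); swap ⇒ 6 6 8 10 6 10 10
j stops at 4 (6), i stops at 3 (10); swap ⇒ 6 6 8 6 10 10 10
j stops at 3, i stops at 4; i≥j ⇒ return 3. A=6 6 8 6 10 10 10

6 6 8 6 10 10 10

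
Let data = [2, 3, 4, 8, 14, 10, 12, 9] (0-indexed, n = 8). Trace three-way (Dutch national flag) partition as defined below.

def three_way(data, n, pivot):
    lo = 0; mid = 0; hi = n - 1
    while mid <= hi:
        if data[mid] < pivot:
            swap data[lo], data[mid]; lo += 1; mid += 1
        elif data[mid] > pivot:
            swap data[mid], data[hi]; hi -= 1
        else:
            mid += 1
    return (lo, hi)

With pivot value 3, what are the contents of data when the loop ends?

pivot = 3; lo=0, mid=0, hi=7
data[mid]=2<3: swap data[0],data[0]; lo=1,mid=1 → [2, 3, 4, 8, 14, 10, 12, 9]
data[mid]=3=3: mid=2
data[mid]=4>3: swap data[2],data[7]; hi=6 → [2, 3, 9, 8, 14, 10, 12, 4]
data[mid]=9>3: swap data[2],data[6]; hi=5 → [2, 3, 12, 8, 14, 10, 9, 4]
data[mid]=12>3: swap data[2],data[5]; hi=4 → [2, 3, 10, 8, 14, 12, 9, 4]
data[mid]=10>3: swap data[2],data[4]; hi=3 → [2, 3, 14, 8, 10, 12, 9, 4]
data[mid]=14>3: swap data[2],data[3]; hi=2 → [2, 3, 8, 14, 10, 12, 9, 4]
data[mid]=8>3: swap data[2],data[2]; hi=1 → [2, 3, 8, 14, 10, 12, 9, 4]
end: lo=1, hi=1; data = [2, 3, 8, 14, 10, 12, 9, 4]

[2, 3, 8, 14, 10, 12, 9, 4]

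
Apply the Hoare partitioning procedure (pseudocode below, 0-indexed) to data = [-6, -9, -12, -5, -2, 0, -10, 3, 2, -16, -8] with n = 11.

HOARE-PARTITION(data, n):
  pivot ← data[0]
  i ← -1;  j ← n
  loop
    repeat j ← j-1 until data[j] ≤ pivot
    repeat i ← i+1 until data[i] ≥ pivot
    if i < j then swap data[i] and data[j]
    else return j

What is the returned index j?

4

pivot=-6
j stops at 10 (-8), i stops at 0 (-6); swap ⇒ [-8, -9, -12, -5, -2, 0, -10, 3, 2, -16, -6]
j stops at 9 (-16), i stops at 3 (-5); swap ⇒ [-8, -9, -12, -16, -2, 0, -10, 3, 2, -5, -6]
j stops at 6 (-10), i stops at 4 (-2); swap ⇒ [-8, -9, -12, -16, -10, 0, -2, 3, 2, -5, -6]
j stops at 4, i stops at 5; i≥j ⇒ return 4. data=[-8, -9, -12, -16, -10, 0, -2, 3, 2, -5, -6]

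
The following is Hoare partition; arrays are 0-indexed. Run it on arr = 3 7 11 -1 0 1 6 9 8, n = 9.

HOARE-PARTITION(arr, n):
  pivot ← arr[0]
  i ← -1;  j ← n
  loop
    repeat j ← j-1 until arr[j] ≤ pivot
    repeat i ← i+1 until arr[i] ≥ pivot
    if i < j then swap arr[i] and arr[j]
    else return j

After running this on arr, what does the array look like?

1 0 -1 11 7 3 6 9 8

pivot = arr[0] = 3; i = -1, j = 9
j→5 (arr[5]=1≤3), i→0 (arr[0]=3≥3); i<j, swap → 1 7 11 -1 0 3 6 9 8
j→4 (arr[4]=0≤3), i→1 (arr[1]=7≥3); i<j, swap → 1 0 11 -1 7 3 6 9 8
j→3 (arr[3]=-1≤3), i→2 (arr[2]=11≥3); i<j, swap → 1 0 -1 11 7 3 6 9 8
j→2, i→3; i≥j, return j=2. arr = 1 0 -1 11 7 3 6 9 8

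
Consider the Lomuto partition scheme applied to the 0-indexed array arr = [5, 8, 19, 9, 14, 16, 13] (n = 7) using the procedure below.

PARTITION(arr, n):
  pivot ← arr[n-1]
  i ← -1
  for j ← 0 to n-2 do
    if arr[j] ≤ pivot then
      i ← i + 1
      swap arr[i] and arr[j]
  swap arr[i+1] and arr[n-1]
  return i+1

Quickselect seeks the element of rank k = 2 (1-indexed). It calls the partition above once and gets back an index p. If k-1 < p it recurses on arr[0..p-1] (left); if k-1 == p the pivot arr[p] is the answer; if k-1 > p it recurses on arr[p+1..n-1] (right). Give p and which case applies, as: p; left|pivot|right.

pivot = arr[6] = 13; i = -1
j=0: arr[0]=5 ≤ 13 → i=0, swap arr[0],arr[0] (no change) → [5, 8, 19, 9, 14, 16, 13]
j=1: arr[1]=8 ≤ 13 → i=1, swap arr[1],arr[1] (no change) → [5, 8, 19, 9, 14, 16, 13]
j=2: arr[2]=19 > 13 → no swap
j=3: arr[3]=9 ≤ 13 → i=2, swap arr[2],arr[3] → [5, 8, 9, 19, 14, 16, 13]
j=4: arr[4]=14 > 13 → no swap
j=5: arr[5]=16 > 13 → no swap
final swap arr[3],arr[6] → [5, 8, 9, 13, 14, 16, 19]; return 3
p = 3; k-1 = 1 < 3 ⇒ left

3; left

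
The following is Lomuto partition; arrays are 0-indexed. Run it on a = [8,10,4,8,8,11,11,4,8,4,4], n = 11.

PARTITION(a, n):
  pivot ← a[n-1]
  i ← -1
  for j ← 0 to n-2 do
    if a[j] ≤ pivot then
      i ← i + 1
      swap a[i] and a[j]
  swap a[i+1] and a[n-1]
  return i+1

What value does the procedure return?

pivot=4, i=-1
j=0: 8>4, skip
j=1: 10>4, skip
j=2: 4≤4, i=0, swap(0,2) ⇒ [4,10,8,8,8,11,11,4,8,4,4]
j=3: 8>4, skip
j=4: 8>4, skip
j=5: 11>4, skip
j=6: 11>4, skip
j=7: 4≤4, i=1, swap(1,7) ⇒ [4,4,8,8,8,11,11,10,8,4,4]
j=8: 8>4, skip
j=9: 4≤4, i=2, swap(2,9) ⇒ [4,4,4,8,8,11,11,10,8,8,4]
swap(3,10) ⇒ [4,4,4,4,8,11,11,10,8,8,8]; return 3

3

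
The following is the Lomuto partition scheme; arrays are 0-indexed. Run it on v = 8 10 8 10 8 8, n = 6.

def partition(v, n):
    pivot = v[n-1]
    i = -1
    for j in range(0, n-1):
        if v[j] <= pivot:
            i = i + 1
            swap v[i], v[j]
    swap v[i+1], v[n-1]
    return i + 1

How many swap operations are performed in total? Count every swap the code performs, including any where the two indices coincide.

4

pivot = v[5] = 8; i = -1
j=0: v[0]=8 ≤ 8 → i=0, swap v[0],v[0] (no change) → 8 10 8 10 8 8
j=1: v[1]=10 > 8 → no swap
j=2: v[2]=8 ≤ 8 → i=1, swap v[1],v[2] → 8 8 10 10 8 8
j=3: v[3]=10 > 8 → no swap
j=4: v[4]=8 ≤ 8 → i=2, swap v[2],v[4] → 8 8 8 10 10 8
final swap v[3],v[5] → 8 8 8 8 10 10; return 3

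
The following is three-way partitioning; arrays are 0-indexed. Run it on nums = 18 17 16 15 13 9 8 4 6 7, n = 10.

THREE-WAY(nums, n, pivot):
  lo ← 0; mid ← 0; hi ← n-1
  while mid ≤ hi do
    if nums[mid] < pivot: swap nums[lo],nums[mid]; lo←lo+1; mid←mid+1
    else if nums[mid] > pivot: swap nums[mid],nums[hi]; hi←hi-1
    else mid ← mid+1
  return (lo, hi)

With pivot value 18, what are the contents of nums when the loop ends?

17 16 15 13 9 8 4 6 7 18

pivot = 18; lo=0, mid=0, hi=9
nums[mid]=18=18: mid=1
nums[mid]=17<18: swap nums[0],nums[1]; lo=1,mid=2 → 17 18 16 15 13 9 8 4 6 7
nums[mid]=16<18: swap nums[1],nums[2]; lo=2,mid=3 → 17 16 18 15 13 9 8 4 6 7
nums[mid]=15<18: swap nums[2],nums[3]; lo=3,mid=4 → 17 16 15 18 13 9 8 4 6 7
nums[mid]=13<18: swap nums[3],nums[4]; lo=4,mid=5 → 17 16 15 13 18 9 8 4 6 7
nums[mid]=9<18: swap nums[4],nums[5]; lo=5,mid=6 → 17 16 15 13 9 18 8 4 6 7
nums[mid]=8<18: swap nums[5],nums[6]; lo=6,mid=7 → 17 16 15 13 9 8 18 4 6 7
nums[mid]=4<18: swap nums[6],nums[7]; lo=7,mid=8 → 17 16 15 13 9 8 4 18 6 7
nums[mid]=6<18: swap nums[7],nums[8]; lo=8,mid=9 → 17 16 15 13 9 8 4 6 18 7
nums[mid]=7<18: swap nums[8],nums[9]; lo=9,mid=10 → 17 16 15 13 9 8 4 6 7 18
end: lo=9, hi=9; nums = 17 16 15 13 9 8 4 6 7 18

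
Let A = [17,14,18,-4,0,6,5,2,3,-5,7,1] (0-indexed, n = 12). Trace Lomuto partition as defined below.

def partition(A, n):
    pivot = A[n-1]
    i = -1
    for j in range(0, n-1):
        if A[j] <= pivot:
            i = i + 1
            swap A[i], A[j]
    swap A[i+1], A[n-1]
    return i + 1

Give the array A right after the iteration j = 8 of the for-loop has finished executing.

pivot = A[11] = 1; i = -1
j=0: A[0]=17 > 1 → no swap
j=1: A[1]=14 > 1 → no swap
j=2: A[2]=18 > 1 → no swap
j=3: A[3]=-4 ≤ 1 → i=0, swap A[0],A[3] → [-4,14,18,17,0,6,5,2,3,-5,7,1]
j=4: A[4]=0 ≤ 1 → i=1, swap A[1],A[4] → [-4,0,18,17,14,6,5,2,3,-5,7,1]
j=5: A[5]=6 > 1 → no swap
j=6: A[6]=5 > 1 → no swap
j=7: A[7]=2 > 1 → no swap
j=8: A[8]=3 > 1 → no swap
(after j=8) A = [-4,0,18,17,14,6,5,2,3,-5,7,1]

[-4,0,18,17,14,6,5,2,3,-5,7,1]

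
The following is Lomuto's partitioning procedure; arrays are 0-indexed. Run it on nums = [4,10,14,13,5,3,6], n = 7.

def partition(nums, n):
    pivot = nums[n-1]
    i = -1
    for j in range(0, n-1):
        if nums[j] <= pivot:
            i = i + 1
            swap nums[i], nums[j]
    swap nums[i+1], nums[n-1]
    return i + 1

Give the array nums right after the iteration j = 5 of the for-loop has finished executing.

pivot=6, i=-1
j=0: 4≤6, i=0, swap(0,0) ⇒ [4,10,14,13,5,3,6]
j=1: 10>6, skip
j=2: 14>6, skip
j=3: 13>6, skip
j=4: 5≤6, i=1, swap(1,4) ⇒ [4,5,14,13,10,3,6]
j=5: 3≤6, i=2, swap(2,5) ⇒ [4,5,3,13,10,14,6]
(after j=5) nums = [4,5,3,13,10,14,6]

[4,5,3,13,10,14,6]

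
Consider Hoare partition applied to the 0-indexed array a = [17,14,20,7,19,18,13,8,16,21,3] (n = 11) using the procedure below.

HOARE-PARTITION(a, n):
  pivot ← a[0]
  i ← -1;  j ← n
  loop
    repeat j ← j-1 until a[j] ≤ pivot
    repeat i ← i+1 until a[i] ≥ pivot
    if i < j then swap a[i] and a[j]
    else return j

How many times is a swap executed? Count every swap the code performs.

pivot = a[0] = 17; i = -1, j = 11
j→10 (a[10]=3≤17), i→0 (a[0]=17≥17); i<j, swap → [3,14,20,7,19,18,13,8,16,21,17]
j→8 (a[8]=16≤17), i→2 (a[2]=20≥17); i<j, swap → [3,14,16,7,19,18,13,8,20,21,17]
j→7 (a[7]=8≤17), i→4 (a[4]=19≥17); i<j, swap → [3,14,16,7,8,18,13,19,20,21,17]
j→6 (a[6]=13≤17), i→5 (a[5]=18≥17); i<j, swap → [3,14,16,7,8,13,18,19,20,21,17]
j→5, i→6; i≥j, return j=5. a = [3,14,16,7,8,13,18,19,20,21,17]

4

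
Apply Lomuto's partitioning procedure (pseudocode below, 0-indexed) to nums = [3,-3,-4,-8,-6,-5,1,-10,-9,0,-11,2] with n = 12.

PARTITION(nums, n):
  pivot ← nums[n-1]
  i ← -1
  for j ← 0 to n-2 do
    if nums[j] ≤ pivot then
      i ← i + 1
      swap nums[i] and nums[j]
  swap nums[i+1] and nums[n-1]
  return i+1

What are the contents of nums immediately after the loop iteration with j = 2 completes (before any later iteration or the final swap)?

[-3,-4,3,-8,-6,-5,1,-10,-9,0,-11,2]

pivot=2, i=-1
j=0: 3>2, skip
j=1: -3≤2, i=0, swap(0,1) ⇒ [-3,3,-4,-8,-6,-5,1,-10,-9,0,-11,2]
j=2: -4≤2, i=1, swap(1,2) ⇒ [-3,-4,3,-8,-6,-5,1,-10,-9,0,-11,2]
(after j=2) nums = [-3,-4,3,-8,-6,-5,1,-10,-9,0,-11,2]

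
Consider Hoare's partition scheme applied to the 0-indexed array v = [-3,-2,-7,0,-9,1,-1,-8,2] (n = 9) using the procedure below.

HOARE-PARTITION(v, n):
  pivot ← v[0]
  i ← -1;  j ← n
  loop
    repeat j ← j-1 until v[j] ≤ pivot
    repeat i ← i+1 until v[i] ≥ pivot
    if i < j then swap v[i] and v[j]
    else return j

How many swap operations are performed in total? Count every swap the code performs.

2

pivot=-3
j stops at 7 (-8), i stops at 0 (-3); swap ⇒ [-8,-2,-7,0,-9,1,-1,-3,2]
j stops at 4 (-9), i stops at 1 (-2); swap ⇒ [-8,-9,-7,0,-2,1,-1,-3,2]
j stops at 2, i stops at 3; i≥j ⇒ return 2. v=[-8,-9,-7,0,-2,1,-1,-3,2]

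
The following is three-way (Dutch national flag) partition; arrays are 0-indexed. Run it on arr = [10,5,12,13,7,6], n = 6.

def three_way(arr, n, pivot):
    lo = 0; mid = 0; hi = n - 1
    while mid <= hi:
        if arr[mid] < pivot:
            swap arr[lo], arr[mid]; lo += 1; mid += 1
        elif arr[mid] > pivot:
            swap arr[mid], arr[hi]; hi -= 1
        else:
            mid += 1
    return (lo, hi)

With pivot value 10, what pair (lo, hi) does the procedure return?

pivot = 10; lo=0, mid=0, hi=5
arr[mid]=10=10: mid=1
arr[mid]=5<10: swap arr[0],arr[1]; lo=1,mid=2 → [5,10,12,13,7,6]
arr[mid]=12>10: swap arr[2],arr[5]; hi=4 → [5,10,6,13,7,12]
arr[mid]=6<10: swap arr[1],arr[2]; lo=2,mid=3 → [5,6,10,13,7,12]
arr[mid]=13>10: swap arr[3],arr[4]; hi=3 → [5,6,10,7,13,12]
arr[mid]=7<10: swap arr[2],arr[3]; lo=3,mid=4 → [5,6,7,10,13,12]
end: lo=3, hi=3; arr = [5,6,7,10,13,12]

(3, 3)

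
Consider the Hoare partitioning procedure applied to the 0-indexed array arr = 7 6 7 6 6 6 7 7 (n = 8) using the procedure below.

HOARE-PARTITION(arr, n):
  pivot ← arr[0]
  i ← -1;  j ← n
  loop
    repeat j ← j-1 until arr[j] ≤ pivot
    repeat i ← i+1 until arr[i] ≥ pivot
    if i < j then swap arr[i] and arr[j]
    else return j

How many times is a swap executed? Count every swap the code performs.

2

pivot=7
j stops at 7 (7), i stops at 0 (7); swap ⇒ 7 6 7 6 6 6 7 7
j stops at 6 (7), i stops at 2 (7); swap ⇒ 7 6 7 6 6 6 7 7
j stops at 5, i stops at 6; i≥j ⇒ return 5. arr=7 6 7 6 6 6 7 7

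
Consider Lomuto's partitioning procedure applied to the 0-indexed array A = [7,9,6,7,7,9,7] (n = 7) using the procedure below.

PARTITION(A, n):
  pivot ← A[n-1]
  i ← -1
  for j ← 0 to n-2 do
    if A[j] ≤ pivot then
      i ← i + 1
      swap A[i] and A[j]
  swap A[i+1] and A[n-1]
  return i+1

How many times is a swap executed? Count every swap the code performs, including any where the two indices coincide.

pivot = A[6] = 7; i = -1
j=0: A[0]=7 ≤ 7 → i=0, swap A[0],A[0] (no change) → [7,9,6,7,7,9,7]
j=1: A[1]=9 > 7 → no swap
j=2: A[2]=6 ≤ 7 → i=1, swap A[1],A[2] → [7,6,9,7,7,9,7]
j=3: A[3]=7 ≤ 7 → i=2, swap A[2],A[3] → [7,6,7,9,7,9,7]
j=4: A[4]=7 ≤ 7 → i=3, swap A[3],A[4] → [7,6,7,7,9,9,7]
j=5: A[5]=9 > 7 → no swap
final swap A[4],A[6] → [7,6,7,7,7,9,9]; return 4

5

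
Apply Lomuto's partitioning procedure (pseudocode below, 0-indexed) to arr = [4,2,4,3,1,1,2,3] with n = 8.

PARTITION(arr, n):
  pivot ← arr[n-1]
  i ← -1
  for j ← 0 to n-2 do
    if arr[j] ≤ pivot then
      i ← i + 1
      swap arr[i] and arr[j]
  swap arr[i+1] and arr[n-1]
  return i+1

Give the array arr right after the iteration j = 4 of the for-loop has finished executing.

[2,3,1,4,4,1,2,3]

pivot=3, i=-1
j=0: 4>3, skip
j=1: 2≤3, i=0, swap(0,1) ⇒ [2,4,4,3,1,1,2,3]
j=2: 4>3, skip
j=3: 3≤3, i=1, swap(1,3) ⇒ [2,3,4,4,1,1,2,3]
j=4: 1≤3, i=2, swap(2,4) ⇒ [2,3,1,4,4,1,2,3]
(after j=4) arr = [2,3,1,4,4,1,2,3]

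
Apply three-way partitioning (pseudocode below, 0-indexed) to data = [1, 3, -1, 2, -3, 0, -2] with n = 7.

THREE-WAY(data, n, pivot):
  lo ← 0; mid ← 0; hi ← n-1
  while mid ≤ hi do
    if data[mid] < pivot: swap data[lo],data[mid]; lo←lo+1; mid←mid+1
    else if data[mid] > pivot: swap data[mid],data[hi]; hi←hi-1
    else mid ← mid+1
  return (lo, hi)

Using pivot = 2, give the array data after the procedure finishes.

lo=0 mid=0 hi=6
1<2: swap(0,0), lo=1 mid=1 ⇒ [1, 3, -1, 2, -3, 0, -2]
3>2: swap(1,6), hi=5 ⇒ [1, -2, -1, 2, -3, 0, 3]
-2<2: swap(1,1), lo=2 mid=2 ⇒ [1, -2, -1, 2, -3, 0, 3]
-1<2: swap(2,2), lo=3 mid=3 ⇒ [1, -2, -1, 2, -3, 0, 3]
2=2: mid=4
-3<2: swap(3,4), lo=4 mid=5 ⇒ [1, -2, -1, -3, 2, 0, 3]
0<2: swap(4,5), lo=5 mid=6 ⇒ [1, -2, -1, -3, 0, 2, 3]
done. lo=5 hi=5; data=[1, -2, -1, -3, 0, 2, 3]

[1, -2, -1, -3, 0, 2, 3]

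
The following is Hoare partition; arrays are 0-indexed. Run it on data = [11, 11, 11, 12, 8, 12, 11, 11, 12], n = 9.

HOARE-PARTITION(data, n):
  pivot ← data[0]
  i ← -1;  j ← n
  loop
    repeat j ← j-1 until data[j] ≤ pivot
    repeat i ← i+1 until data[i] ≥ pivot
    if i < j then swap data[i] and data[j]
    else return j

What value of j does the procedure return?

pivot = data[0] = 11; i = -1, j = 9
j→7 (data[7]=11≤11), i→0 (data[0]=11≥11); i<j, swap → [11, 11, 11, 12, 8, 12, 11, 11, 12]
j→6 (data[6]=11≤11), i→1 (data[1]=11≥11); i<j, swap → [11, 11, 11, 12, 8, 12, 11, 11, 12]
j→4 (data[4]=8≤11), i→2 (data[2]=11≥11); i<j, swap → [11, 11, 8, 12, 11, 12, 11, 11, 12]
j→2, i→3; i≥j, return j=2. data = [11, 11, 8, 12, 11, 12, 11, 11, 12]

2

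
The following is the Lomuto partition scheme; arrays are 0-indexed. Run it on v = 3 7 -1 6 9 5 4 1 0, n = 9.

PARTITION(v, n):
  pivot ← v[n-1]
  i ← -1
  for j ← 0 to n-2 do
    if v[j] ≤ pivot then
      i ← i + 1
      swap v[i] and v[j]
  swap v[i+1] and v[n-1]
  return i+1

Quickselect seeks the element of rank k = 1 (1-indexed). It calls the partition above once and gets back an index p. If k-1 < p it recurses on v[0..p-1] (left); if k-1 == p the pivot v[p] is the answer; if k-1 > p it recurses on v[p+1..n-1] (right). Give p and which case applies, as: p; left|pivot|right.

1; left

pivot=0, i=-1
j=0: 3>0, skip
j=1: 7>0, skip
j=2: -1≤0, i=0, swap(0,2) ⇒ -1 7 3 6 9 5 4 1 0
j=3: 6>0, skip
j=4: 9>0, skip
j=5: 5>0, skip
j=6: 4>0, skip
j=7: 1>0, skip
swap(1,8) ⇒ -1 0 3 6 9 5 4 1 7; return 1
p = 1; k-1 = 0 < 1 ⇒ left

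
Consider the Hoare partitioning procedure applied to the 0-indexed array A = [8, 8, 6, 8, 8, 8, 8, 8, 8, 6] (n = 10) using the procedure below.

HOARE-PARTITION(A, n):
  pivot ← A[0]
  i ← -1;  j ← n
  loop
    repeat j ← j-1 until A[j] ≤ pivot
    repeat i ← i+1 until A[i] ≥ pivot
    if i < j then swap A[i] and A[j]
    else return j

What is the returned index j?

pivot=8
j stops at 9 (6), i stops at 0 (8); swap ⇒ [6, 8, 6, 8, 8, 8, 8, 8, 8, 8]
j stops at 8 (8), i stops at 1 (8); swap ⇒ [6, 8, 6, 8, 8, 8, 8, 8, 8, 8]
j stops at 7 (8), i stops at 3 (8); swap ⇒ [6, 8, 6, 8, 8, 8, 8, 8, 8, 8]
j stops at 6 (8), i stops at 4 (8); swap ⇒ [6, 8, 6, 8, 8, 8, 8, 8, 8, 8]
j stops at 5, i stops at 5; i≥j ⇒ return 5. A=[6, 8, 6, 8, 8, 8, 8, 8, 8, 8]

5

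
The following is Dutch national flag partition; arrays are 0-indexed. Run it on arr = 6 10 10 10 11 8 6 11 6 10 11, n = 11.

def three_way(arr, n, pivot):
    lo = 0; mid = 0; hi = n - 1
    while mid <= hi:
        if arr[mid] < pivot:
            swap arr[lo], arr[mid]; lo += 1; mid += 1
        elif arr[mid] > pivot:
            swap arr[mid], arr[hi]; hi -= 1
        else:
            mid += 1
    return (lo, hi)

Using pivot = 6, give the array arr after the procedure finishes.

6 6 6 11 8 10 11 10 10 11 10

lo=0 mid=0 hi=10
6=6: mid=1
10>6: swap(1,10), hi=9 ⇒ 6 11 10 10 11 8 6 11 6 10 10
11>6: swap(1,9), hi=8 ⇒ 6 10 10 10 11 8 6 11 6 11 10
10>6: swap(1,8), hi=7 ⇒ 6 6 10 10 11 8 6 11 10 11 10
6=6: mid=2
10>6: swap(2,7), hi=6 ⇒ 6 6 11 10 11 8 6 10 10 11 10
11>6: swap(2,6), hi=5 ⇒ 6 6 6 10 11 8 11 10 10 11 10
6=6: mid=3
10>6: swap(3,5), hi=4 ⇒ 6 6 6 8 11 10 11 10 10 11 10
8>6: swap(3,4), hi=3 ⇒ 6 6 6 11 8 10 11 10 10 11 10
11>6: swap(3,3), hi=2 ⇒ 6 6 6 11 8 10 11 10 10 11 10
done. lo=0 hi=2; arr=6 6 6 11 8 10 11 10 10 11 10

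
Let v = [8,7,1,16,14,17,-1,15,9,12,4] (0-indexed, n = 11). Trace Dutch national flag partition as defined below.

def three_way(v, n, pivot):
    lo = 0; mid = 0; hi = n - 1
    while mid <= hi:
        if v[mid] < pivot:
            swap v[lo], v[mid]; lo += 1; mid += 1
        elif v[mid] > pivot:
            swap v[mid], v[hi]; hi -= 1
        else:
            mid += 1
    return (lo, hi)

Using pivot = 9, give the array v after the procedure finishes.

[8,7,1,4,-1,9,15,17,12,14,16]

lo=0 mid=0 hi=10
8<9: swap(0,0), lo=1 mid=1 ⇒ [8,7,1,16,14,17,-1,15,9,12,4]
7<9: swap(1,1), lo=2 mid=2 ⇒ [8,7,1,16,14,17,-1,15,9,12,4]
1<9: swap(2,2), lo=3 mid=3 ⇒ [8,7,1,16,14,17,-1,15,9,12,4]
16>9: swap(3,10), hi=9 ⇒ [8,7,1,4,14,17,-1,15,9,12,16]
4<9: swap(3,3), lo=4 mid=4 ⇒ [8,7,1,4,14,17,-1,15,9,12,16]
14>9: swap(4,9), hi=8 ⇒ [8,7,1,4,12,17,-1,15,9,14,16]
12>9: swap(4,8), hi=7 ⇒ [8,7,1,4,9,17,-1,15,12,14,16]
9=9: mid=5
17>9: swap(5,7), hi=6 ⇒ [8,7,1,4,9,15,-1,17,12,14,16]
15>9: swap(5,6), hi=5 ⇒ [8,7,1,4,9,-1,15,17,12,14,16]
-1<9: swap(4,5), lo=5 mid=6 ⇒ [8,7,1,4,-1,9,15,17,12,14,16]
done. lo=5 hi=5; v=[8,7,1,4,-1,9,15,17,12,14,16]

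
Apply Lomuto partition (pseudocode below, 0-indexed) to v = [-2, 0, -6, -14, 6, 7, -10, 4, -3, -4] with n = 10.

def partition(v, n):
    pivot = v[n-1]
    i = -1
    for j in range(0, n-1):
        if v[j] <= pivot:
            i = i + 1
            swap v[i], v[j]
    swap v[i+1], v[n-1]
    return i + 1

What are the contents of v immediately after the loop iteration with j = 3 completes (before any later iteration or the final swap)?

[-6, -14, -2, 0, 6, 7, -10, 4, -3, -4]

pivot = v[9] = -4; i = -1
j=0: v[0]=-2 > -4 → no swap
j=1: v[1]=0 > -4 → no swap
j=2: v[2]=-6 ≤ -4 → i=0, swap v[0],v[2] → [-6, 0, -2, -14, 6, 7, -10, 4, -3, -4]
j=3: v[3]=-14 ≤ -4 → i=1, swap v[1],v[3] → [-6, -14, -2, 0, 6, 7, -10, 4, -3, -4]
(after j=3) v = [-6, -14, -2, 0, 6, 7, -10, 4, -3, -4]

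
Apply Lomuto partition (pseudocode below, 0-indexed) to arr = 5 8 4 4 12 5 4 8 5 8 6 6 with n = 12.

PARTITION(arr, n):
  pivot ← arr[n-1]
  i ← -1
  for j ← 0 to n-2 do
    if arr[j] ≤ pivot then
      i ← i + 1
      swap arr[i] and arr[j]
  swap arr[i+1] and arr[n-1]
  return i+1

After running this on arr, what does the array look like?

pivot=6, i=-1
j=0: 5≤6, i=0, swap(0,0) ⇒ 5 8 4 4 12 5 4 8 5 8 6 6
j=1: 8>6, skip
j=2: 4≤6, i=1, swap(1,2) ⇒ 5 4 8 4 12 5 4 8 5 8 6 6
j=3: 4≤6, i=2, swap(2,3) ⇒ 5 4 4 8 12 5 4 8 5 8 6 6
j=4: 12>6, skip
j=5: 5≤6, i=3, swap(3,5) ⇒ 5 4 4 5 12 8 4 8 5 8 6 6
j=6: 4≤6, i=4, swap(4,6) ⇒ 5 4 4 5 4 8 12 8 5 8 6 6
j=7: 8>6, skip
j=8: 5≤6, i=5, swap(5,8) ⇒ 5 4 4 5 4 5 12 8 8 8 6 6
j=9: 8>6, skip
j=10: 6≤6, i=6, swap(6,10) ⇒ 5 4 4 5 4 5 6 8 8 8 12 6
swap(7,11) ⇒ 5 4 4 5 4 5 6 6 8 8 12 8; return 7

5 4 4 5 4 5 6 6 8 8 12 8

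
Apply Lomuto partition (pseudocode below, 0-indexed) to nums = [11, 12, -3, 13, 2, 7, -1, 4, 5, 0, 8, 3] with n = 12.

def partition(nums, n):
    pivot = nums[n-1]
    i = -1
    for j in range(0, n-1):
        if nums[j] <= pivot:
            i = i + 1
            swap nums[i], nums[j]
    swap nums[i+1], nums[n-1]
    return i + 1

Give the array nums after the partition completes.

pivot=3, i=-1
j=0: 11>3, skip
j=1: 12>3, skip
j=2: -3≤3, i=0, swap(0,2) ⇒ [-3, 12, 11, 13, 2, 7, -1, 4, 5, 0, 8, 3]
j=3: 13>3, skip
j=4: 2≤3, i=1, swap(1,4) ⇒ [-3, 2, 11, 13, 12, 7, -1, 4, 5, 0, 8, 3]
j=5: 7>3, skip
j=6: -1≤3, i=2, swap(2,6) ⇒ [-3, 2, -1, 13, 12, 7, 11, 4, 5, 0, 8, 3]
j=7: 4>3, skip
j=8: 5>3, skip
j=9: 0≤3, i=3, swap(3,9) ⇒ [-3, 2, -1, 0, 12, 7, 11, 4, 5, 13, 8, 3]
j=10: 8>3, skip
swap(4,11) ⇒ [-3, 2, -1, 0, 3, 7, 11, 4, 5, 13, 8, 12]; return 4

[-3, 2, -1, 0, 3, 7, 11, 4, 5, 13, 8, 12]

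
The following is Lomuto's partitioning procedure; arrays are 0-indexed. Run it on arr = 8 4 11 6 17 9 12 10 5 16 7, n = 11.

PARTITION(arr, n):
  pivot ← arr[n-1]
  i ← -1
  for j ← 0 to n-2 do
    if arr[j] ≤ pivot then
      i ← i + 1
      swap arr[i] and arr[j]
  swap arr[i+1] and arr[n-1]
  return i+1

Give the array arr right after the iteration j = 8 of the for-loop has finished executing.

4 6 5 8 17 9 12 10 11 16 7

pivot = arr[10] = 7; i = -1
j=0: arr[0]=8 > 7 → no swap
j=1: arr[1]=4 ≤ 7 → i=0, swap arr[0],arr[1] → 4 8 11 6 17 9 12 10 5 16 7
j=2: arr[2]=11 > 7 → no swap
j=3: arr[3]=6 ≤ 7 → i=1, swap arr[1],arr[3] → 4 6 11 8 17 9 12 10 5 16 7
j=4: arr[4]=17 > 7 → no swap
j=5: arr[5]=9 > 7 → no swap
j=6: arr[6]=12 > 7 → no swap
j=7: arr[7]=10 > 7 → no swap
j=8: arr[8]=5 ≤ 7 → i=2, swap arr[2],arr[8] → 4 6 5 8 17 9 12 10 11 16 7
(after j=8) arr = 4 6 5 8 17 9 12 10 11 16 7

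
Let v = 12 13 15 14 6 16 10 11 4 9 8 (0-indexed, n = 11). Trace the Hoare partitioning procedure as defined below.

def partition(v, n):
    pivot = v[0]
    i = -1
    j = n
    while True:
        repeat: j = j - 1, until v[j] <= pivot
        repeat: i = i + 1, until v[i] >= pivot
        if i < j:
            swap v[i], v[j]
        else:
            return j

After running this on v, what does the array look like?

8 9 4 11 6 10 16 14 15 13 12

pivot = v[0] = 12; i = -1, j = 11
j→10 (v[10]=8≤12), i→0 (v[0]=12≥12); i<j, swap → 8 13 15 14 6 16 10 11 4 9 12
j→9 (v[9]=9≤12), i→1 (v[1]=13≥12); i<j, swap → 8 9 15 14 6 16 10 11 4 13 12
j→8 (v[8]=4≤12), i→2 (v[2]=15≥12); i<j, swap → 8 9 4 14 6 16 10 11 15 13 12
j→7 (v[7]=11≤12), i→3 (v[3]=14≥12); i<j, swap → 8 9 4 11 6 16 10 14 15 13 12
j→6 (v[6]=10≤12), i→5 (v[5]=16≥12); i<j, swap → 8 9 4 11 6 10 16 14 15 13 12
j→5, i→6; i≥j, return j=5. v = 8 9 4 11 6 10 16 14 15 13 12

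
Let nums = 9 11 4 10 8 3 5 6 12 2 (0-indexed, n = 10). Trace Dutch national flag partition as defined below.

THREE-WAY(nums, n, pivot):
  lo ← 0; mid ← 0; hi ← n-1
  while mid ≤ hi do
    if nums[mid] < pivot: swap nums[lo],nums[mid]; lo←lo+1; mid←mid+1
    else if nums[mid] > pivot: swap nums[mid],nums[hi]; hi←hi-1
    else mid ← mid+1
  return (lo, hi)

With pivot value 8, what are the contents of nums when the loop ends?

2 6 4 5 3 8 10 12 11 9

pivot = 8; lo=0, mid=0, hi=9
nums[mid]=9>8: swap nums[0],nums[9]; hi=8 → 2 11 4 10 8 3 5 6 12 9
nums[mid]=2<8: swap nums[0],nums[0]; lo=1,mid=1 → 2 11 4 10 8 3 5 6 12 9
nums[mid]=11>8: swap nums[1],nums[8]; hi=7 → 2 12 4 10 8 3 5 6 11 9
nums[mid]=12>8: swap nums[1],nums[7]; hi=6 → 2 6 4 10 8 3 5 12 11 9
nums[mid]=6<8: swap nums[1],nums[1]; lo=2,mid=2 → 2 6 4 10 8 3 5 12 11 9
nums[mid]=4<8: swap nums[2],nums[2]; lo=3,mid=3 → 2 6 4 10 8 3 5 12 11 9
nums[mid]=10>8: swap nums[3],nums[6]; hi=5 → 2 6 4 5 8 3 10 12 11 9
nums[mid]=5<8: swap nums[3],nums[3]; lo=4,mid=4 → 2 6 4 5 8 3 10 12 11 9
nums[mid]=8=8: mid=5
nums[mid]=3<8: swap nums[4],nums[5]; lo=5,mid=6 → 2 6 4 5 3 8 10 12 11 9
end: lo=5, hi=5; nums = 2 6 4 5 3 8 10 12 11 9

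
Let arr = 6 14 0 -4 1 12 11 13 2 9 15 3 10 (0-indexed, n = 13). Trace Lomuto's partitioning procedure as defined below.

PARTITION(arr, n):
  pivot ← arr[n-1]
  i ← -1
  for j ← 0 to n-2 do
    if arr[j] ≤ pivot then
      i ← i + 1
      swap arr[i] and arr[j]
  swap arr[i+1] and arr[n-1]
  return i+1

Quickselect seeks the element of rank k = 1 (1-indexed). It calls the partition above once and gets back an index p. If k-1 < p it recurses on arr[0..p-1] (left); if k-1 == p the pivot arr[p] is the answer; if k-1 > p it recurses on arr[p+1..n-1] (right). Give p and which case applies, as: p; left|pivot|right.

pivot = arr[12] = 10; i = -1
j=0: arr[0]=6 ≤ 10 → i=0, swap arr[0],arr[0] (no change) → 6 14 0 -4 1 12 11 13 2 9 15 3 10
j=1: arr[1]=14 > 10 → no swap
j=2: arr[2]=0 ≤ 10 → i=1, swap arr[1],arr[2] → 6 0 14 -4 1 12 11 13 2 9 15 3 10
j=3: arr[3]=-4 ≤ 10 → i=2, swap arr[2],arr[3] → 6 0 -4 14 1 12 11 13 2 9 15 3 10
j=4: arr[4]=1 ≤ 10 → i=3, swap arr[3],arr[4] → 6 0 -4 1 14 12 11 13 2 9 15 3 10
j=5: arr[5]=12 > 10 → no swap
j=6: arr[6]=11 > 10 → no swap
j=7: arr[7]=13 > 10 → no swap
j=8: arr[8]=2 ≤ 10 → i=4, swap arr[4],arr[8] → 6 0 -4 1 2 12 11 13 14 9 15 3 10
j=9: arr[9]=9 ≤ 10 → i=5, swap arr[5],arr[9] → 6 0 -4 1 2 9 11 13 14 12 15 3 10
j=10: arr[10]=15 > 10 → no swap
j=11: arr[11]=3 ≤ 10 → i=6, swap arr[6],arr[11] → 6 0 -4 1 2 9 3 13 14 12 15 11 10
final swap arr[7],arr[12] → 6 0 -4 1 2 9 3 10 14 12 15 11 13; return 7
p = 7; k-1 = 0 < 7 ⇒ left

7; left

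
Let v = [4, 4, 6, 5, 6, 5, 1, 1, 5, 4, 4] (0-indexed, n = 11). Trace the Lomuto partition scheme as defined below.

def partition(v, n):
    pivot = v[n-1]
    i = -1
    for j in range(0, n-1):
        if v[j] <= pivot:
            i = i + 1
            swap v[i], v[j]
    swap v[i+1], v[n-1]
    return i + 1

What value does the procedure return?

pivot = v[10] = 4; i = -1
j=0: v[0]=4 ≤ 4 → i=0, swap v[0],v[0] (no change) → [4, 4, 6, 5, 6, 5, 1, 1, 5, 4, 4]
j=1: v[1]=4 ≤ 4 → i=1, swap v[1],v[1] (no change) → [4, 4, 6, 5, 6, 5, 1, 1, 5, 4, 4]
j=2: v[2]=6 > 4 → no swap
j=3: v[3]=5 > 4 → no swap
j=4: v[4]=6 > 4 → no swap
j=5: v[5]=5 > 4 → no swap
j=6: v[6]=1 ≤ 4 → i=2, swap v[2],v[6] → [4, 4, 1, 5, 6, 5, 6, 1, 5, 4, 4]
j=7: v[7]=1 ≤ 4 → i=3, swap v[3],v[7] → [4, 4, 1, 1, 6, 5, 6, 5, 5, 4, 4]
j=8: v[8]=5 > 4 → no swap
j=9: v[9]=4 ≤ 4 → i=4, swap v[4],v[9] → [4, 4, 1, 1, 4, 5, 6, 5, 5, 6, 4]
final swap v[5],v[10] → [4, 4, 1, 1, 4, 4, 6, 5, 5, 6, 5]; return 5

5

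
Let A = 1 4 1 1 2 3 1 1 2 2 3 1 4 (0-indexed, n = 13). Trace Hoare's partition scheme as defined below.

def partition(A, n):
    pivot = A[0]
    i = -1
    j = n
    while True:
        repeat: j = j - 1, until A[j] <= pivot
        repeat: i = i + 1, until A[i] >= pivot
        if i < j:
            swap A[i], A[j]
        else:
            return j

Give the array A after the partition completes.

1 1 1 1 2 3 1 4 2 2 3 1 4

pivot=1
j stops at 11 (1), i stops at 0 (1); swap ⇒ 1 4 1 1 2 3 1 1 2 2 3 1 4
j stops at 7 (1), i stops at 1 (4); swap ⇒ 1 1 1 1 2 3 1 4 2 2 3 1 4
j stops at 6 (1), i stops at 2 (1); swap ⇒ 1 1 1 1 2 3 1 4 2 2 3 1 4
j stops at 3, i stops at 3; i≥j ⇒ return 3. A=1 1 1 1 2 3 1 4 2 2 3 1 4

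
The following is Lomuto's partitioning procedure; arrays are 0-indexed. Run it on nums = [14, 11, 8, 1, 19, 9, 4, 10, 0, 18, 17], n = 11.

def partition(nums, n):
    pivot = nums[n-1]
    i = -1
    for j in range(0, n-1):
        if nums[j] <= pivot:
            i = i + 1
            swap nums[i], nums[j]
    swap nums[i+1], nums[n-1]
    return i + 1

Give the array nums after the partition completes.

pivot=17, i=-1
j=0: 14≤17, i=0, swap(0,0) ⇒ [14, 11, 8, 1, 19, 9, 4, 10, 0, 18, 17]
j=1: 11≤17, i=1, swap(1,1) ⇒ [14, 11, 8, 1, 19, 9, 4, 10, 0, 18, 17]
j=2: 8≤17, i=2, swap(2,2) ⇒ [14, 11, 8, 1, 19, 9, 4, 10, 0, 18, 17]
j=3: 1≤17, i=3, swap(3,3) ⇒ [14, 11, 8, 1, 19, 9, 4, 10, 0, 18, 17]
j=4: 19>17, skip
j=5: 9≤17, i=4, swap(4,5) ⇒ [14, 11, 8, 1, 9, 19, 4, 10, 0, 18, 17]
j=6: 4≤17, i=5, swap(5,6) ⇒ [14, 11, 8, 1, 9, 4, 19, 10, 0, 18, 17]
j=7: 10≤17, i=6, swap(6,7) ⇒ [14, 11, 8, 1, 9, 4, 10, 19, 0, 18, 17]
j=8: 0≤17, i=7, swap(7,8) ⇒ [14, 11, 8, 1, 9, 4, 10, 0, 19, 18, 17]
j=9: 18>17, skip
swap(8,10) ⇒ [14, 11, 8, 1, 9, 4, 10, 0, 17, 18, 19]; return 8

[14, 11, 8, 1, 9, 4, 10, 0, 17, 18, 19]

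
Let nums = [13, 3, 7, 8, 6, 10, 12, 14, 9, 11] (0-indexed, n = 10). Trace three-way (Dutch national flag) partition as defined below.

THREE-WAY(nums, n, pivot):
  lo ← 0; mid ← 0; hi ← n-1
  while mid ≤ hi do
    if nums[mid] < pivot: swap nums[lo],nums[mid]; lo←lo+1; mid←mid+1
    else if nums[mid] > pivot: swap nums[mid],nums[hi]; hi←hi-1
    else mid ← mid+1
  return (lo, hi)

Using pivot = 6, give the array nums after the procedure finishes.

pivot = 6; lo=0, mid=0, hi=9
nums[mid]=13>6: swap nums[0],nums[9]; hi=8 → [11, 3, 7, 8, 6, 10, 12, 14, 9, 13]
nums[mid]=11>6: swap nums[0],nums[8]; hi=7 → [9, 3, 7, 8, 6, 10, 12, 14, 11, 13]
nums[mid]=9>6: swap nums[0],nums[7]; hi=6 → [14, 3, 7, 8, 6, 10, 12, 9, 11, 13]
nums[mid]=14>6: swap nums[0],nums[6]; hi=5 → [12, 3, 7, 8, 6, 10, 14, 9, 11, 13]
nums[mid]=12>6: swap nums[0],nums[5]; hi=4 → [10, 3, 7, 8, 6, 12, 14, 9, 11, 13]
nums[mid]=10>6: swap nums[0],nums[4]; hi=3 → [6, 3, 7, 8, 10, 12, 14, 9, 11, 13]
nums[mid]=6=6: mid=1
nums[mid]=3<6: swap nums[0],nums[1]; lo=1,mid=2 → [3, 6, 7, 8, 10, 12, 14, 9, 11, 13]
nums[mid]=7>6: swap nums[2],nums[3]; hi=2 → [3, 6, 8, 7, 10, 12, 14, 9, 11, 13]
nums[mid]=8>6: swap nums[2],nums[2]; hi=1 → [3, 6, 8, 7, 10, 12, 14, 9, 11, 13]
end: lo=1, hi=1; nums = [3, 6, 8, 7, 10, 12, 14, 9, 11, 13]

[3, 6, 8, 7, 10, 12, 14, 9, 11, 13]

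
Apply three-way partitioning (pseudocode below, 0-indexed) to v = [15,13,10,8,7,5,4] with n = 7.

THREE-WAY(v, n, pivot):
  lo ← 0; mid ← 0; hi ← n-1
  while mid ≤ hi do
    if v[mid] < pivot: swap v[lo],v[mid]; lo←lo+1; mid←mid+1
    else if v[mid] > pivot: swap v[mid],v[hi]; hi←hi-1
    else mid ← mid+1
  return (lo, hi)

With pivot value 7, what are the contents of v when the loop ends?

lo=0 mid=0 hi=6
15>7: swap(0,6), hi=5 ⇒ [4,13,10,8,7,5,15]
4<7: swap(0,0), lo=1 mid=1 ⇒ [4,13,10,8,7,5,15]
13>7: swap(1,5), hi=4 ⇒ [4,5,10,8,7,13,15]
5<7: swap(1,1), lo=2 mid=2 ⇒ [4,5,10,8,7,13,15]
10>7: swap(2,4), hi=3 ⇒ [4,5,7,8,10,13,15]
7=7: mid=3
8>7: swap(3,3), hi=2 ⇒ [4,5,7,8,10,13,15]
done. lo=2 hi=2; v=[4,5,7,8,10,13,15]

[4,5,7,8,10,13,15]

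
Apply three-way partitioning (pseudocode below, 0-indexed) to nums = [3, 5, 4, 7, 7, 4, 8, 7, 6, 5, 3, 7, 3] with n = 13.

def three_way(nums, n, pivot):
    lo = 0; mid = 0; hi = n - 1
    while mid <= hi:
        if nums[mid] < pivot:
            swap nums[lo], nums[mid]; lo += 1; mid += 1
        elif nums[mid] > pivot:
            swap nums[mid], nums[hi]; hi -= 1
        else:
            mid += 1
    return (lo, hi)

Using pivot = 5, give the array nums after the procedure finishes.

lo=0 mid=0 hi=12
3<5: swap(0,0), lo=1 mid=1 ⇒ [3, 5, 4, 7, 7, 4, 8, 7, 6, 5, 3, 7, 3]
5=5: mid=2
4<5: swap(1,2), lo=2 mid=3 ⇒ [3, 4, 5, 7, 7, 4, 8, 7, 6, 5, 3, 7, 3]
7>5: swap(3,12), hi=11 ⇒ [3, 4, 5, 3, 7, 4, 8, 7, 6, 5, 3, 7, 7]
3<5: swap(2,3), lo=3 mid=4 ⇒ [3, 4, 3, 5, 7, 4, 8, 7, 6, 5, 3, 7, 7]
7>5: swap(4,11), hi=10 ⇒ [3, 4, 3, 5, 7, 4, 8, 7, 6, 5, 3, 7, 7]
7>5: swap(4,10), hi=9 ⇒ [3, 4, 3, 5, 3, 4, 8, 7, 6, 5, 7, 7, 7]
3<5: swap(3,4), lo=4 mid=5 ⇒ [3, 4, 3, 3, 5, 4, 8, 7, 6, 5, 7, 7, 7]
4<5: swap(4,5), lo=5 mid=6 ⇒ [3, 4, 3, 3, 4, 5, 8, 7, 6, 5, 7, 7, 7]
8>5: swap(6,9), hi=8 ⇒ [3, 4, 3, 3, 4, 5, 5, 7, 6, 8, 7, 7, 7]
5=5: mid=7
7>5: swap(7,8), hi=7 ⇒ [3, 4, 3, 3, 4, 5, 5, 6, 7, 8, 7, 7, 7]
6>5: swap(7,7), hi=6 ⇒ [3, 4, 3, 3, 4, 5, 5, 6, 7, 8, 7, 7, 7]
done. lo=5 hi=6; nums=[3, 4, 3, 3, 4, 5, 5, 6, 7, 8, 7, 7, 7]

[3, 4, 3, 3, 4, 5, 5, 6, 7, 8, 7, 7, 7]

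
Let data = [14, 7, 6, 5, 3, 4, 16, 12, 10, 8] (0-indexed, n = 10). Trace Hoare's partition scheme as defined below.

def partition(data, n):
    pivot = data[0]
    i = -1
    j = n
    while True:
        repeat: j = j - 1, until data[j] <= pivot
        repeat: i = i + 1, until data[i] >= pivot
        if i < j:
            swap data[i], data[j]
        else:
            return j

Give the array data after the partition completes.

[8, 7, 6, 5, 3, 4, 10, 12, 16, 14]

pivot=14
j stops at 9 (8), i stops at 0 (14); swap ⇒ [8, 7, 6, 5, 3, 4, 16, 12, 10, 14]
j stops at 8 (10), i stops at 6 (16); swap ⇒ [8, 7, 6, 5, 3, 4, 10, 12, 16, 14]
j stops at 7, i stops at 8; i≥j ⇒ return 7. data=[8, 7, 6, 5, 3, 4, 10, 12, 16, 14]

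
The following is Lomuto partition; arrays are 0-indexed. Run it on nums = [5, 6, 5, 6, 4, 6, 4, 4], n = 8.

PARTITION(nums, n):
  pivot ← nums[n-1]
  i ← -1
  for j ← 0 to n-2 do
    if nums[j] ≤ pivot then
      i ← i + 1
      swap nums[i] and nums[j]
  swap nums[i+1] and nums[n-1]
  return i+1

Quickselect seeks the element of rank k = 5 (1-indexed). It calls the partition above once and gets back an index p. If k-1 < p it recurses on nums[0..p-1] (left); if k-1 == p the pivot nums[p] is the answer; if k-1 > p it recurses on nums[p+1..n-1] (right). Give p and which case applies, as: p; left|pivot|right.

2; right

pivot=4, i=-1
j=0: 5>4, skip
j=1: 6>4, skip
j=2: 5>4, skip
j=3: 6>4, skip
j=4: 4≤4, i=0, swap(0,4) ⇒ [4, 6, 5, 6, 5, 6, 4, 4]
j=5: 6>4, skip
j=6: 4≤4, i=1, swap(1,6) ⇒ [4, 4, 5, 6, 5, 6, 6, 4]
swap(2,7) ⇒ [4, 4, 4, 6, 5, 6, 6, 5]; return 2
p = 2; k-1 = 4 > 2 ⇒ right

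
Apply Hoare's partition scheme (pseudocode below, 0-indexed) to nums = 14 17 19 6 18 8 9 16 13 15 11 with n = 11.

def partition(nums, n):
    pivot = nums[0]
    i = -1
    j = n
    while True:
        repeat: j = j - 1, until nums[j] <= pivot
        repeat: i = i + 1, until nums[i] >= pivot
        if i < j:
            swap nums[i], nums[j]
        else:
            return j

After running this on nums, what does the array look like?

11 13 9 6 8 18 19 16 17 15 14

pivot = nums[0] = 14; i = -1, j = 11
j→10 (nums[10]=11≤14), i→0 (nums[0]=14≥14); i<j, swap → 11 17 19 6 18 8 9 16 13 15 14
j→8 (nums[8]=13≤14), i→1 (nums[1]=17≥14); i<j, swap → 11 13 19 6 18 8 9 16 17 15 14
j→6 (nums[6]=9≤14), i→2 (nums[2]=19≥14); i<j, swap → 11 13 9 6 18 8 19 16 17 15 14
j→5 (nums[5]=8≤14), i→4 (nums[4]=18≥14); i<j, swap → 11 13 9 6 8 18 19 16 17 15 14
j→4, i→5; i≥j, return j=4. nums = 11 13 9 6 8 18 19 16 17 15 14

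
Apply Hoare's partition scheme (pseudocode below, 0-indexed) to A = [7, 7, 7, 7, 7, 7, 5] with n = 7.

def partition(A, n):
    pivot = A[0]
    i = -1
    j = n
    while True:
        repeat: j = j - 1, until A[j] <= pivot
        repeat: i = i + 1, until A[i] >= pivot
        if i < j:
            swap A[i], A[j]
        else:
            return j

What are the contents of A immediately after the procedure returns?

pivot=7
j stops at 6 (5), i stops at 0 (7); swap ⇒ [5, 7, 7, 7, 7, 7, 7]
j stops at 5 (7), i stops at 1 (7); swap ⇒ [5, 7, 7, 7, 7, 7, 7]
j stops at 4 (7), i stops at 2 (7); swap ⇒ [5, 7, 7, 7, 7, 7, 7]
j stops at 3, i stops at 3; i≥j ⇒ return 3. A=[5, 7, 7, 7, 7, 7, 7]

[5, 7, 7, 7, 7, 7, 7]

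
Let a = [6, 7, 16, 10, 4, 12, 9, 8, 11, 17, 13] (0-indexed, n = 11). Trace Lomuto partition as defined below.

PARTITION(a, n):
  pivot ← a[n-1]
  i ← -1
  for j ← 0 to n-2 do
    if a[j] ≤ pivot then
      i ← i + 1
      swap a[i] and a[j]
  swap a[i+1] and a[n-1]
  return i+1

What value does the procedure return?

8

pivot=13, i=-1
j=0: 6≤13, i=0, swap(0,0) ⇒ [6, 7, 16, 10, 4, 12, 9, 8, 11, 17, 13]
j=1: 7≤13, i=1, swap(1,1) ⇒ [6, 7, 16, 10, 4, 12, 9, 8, 11, 17, 13]
j=2: 16>13, skip
j=3: 10≤13, i=2, swap(2,3) ⇒ [6, 7, 10, 16, 4, 12, 9, 8, 11, 17, 13]
j=4: 4≤13, i=3, swap(3,4) ⇒ [6, 7, 10, 4, 16, 12, 9, 8, 11, 17, 13]
j=5: 12≤13, i=4, swap(4,5) ⇒ [6, 7, 10, 4, 12, 16, 9, 8, 11, 17, 13]
j=6: 9≤13, i=5, swap(5,6) ⇒ [6, 7, 10, 4, 12, 9, 16, 8, 11, 17, 13]
j=7: 8≤13, i=6, swap(6,7) ⇒ [6, 7, 10, 4, 12, 9, 8, 16, 11, 17, 13]
j=8: 11≤13, i=7, swap(7,8) ⇒ [6, 7, 10, 4, 12, 9, 8, 11, 16, 17, 13]
j=9: 17>13, skip
swap(8,10) ⇒ [6, 7, 10, 4, 12, 9, 8, 11, 13, 17, 16]; return 8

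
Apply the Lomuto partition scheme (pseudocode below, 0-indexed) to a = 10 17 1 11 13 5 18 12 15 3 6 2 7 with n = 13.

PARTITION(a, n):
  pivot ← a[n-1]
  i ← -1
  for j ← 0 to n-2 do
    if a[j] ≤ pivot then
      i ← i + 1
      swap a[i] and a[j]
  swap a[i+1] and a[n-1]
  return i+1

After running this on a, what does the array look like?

1 5 3 6 2 7 18 12 15 10 11 13 17

pivot = a[12] = 7; i = -1
j=0: a[0]=10 > 7 → no swap
j=1: a[1]=17 > 7 → no swap
j=2: a[2]=1 ≤ 7 → i=0, swap a[0],a[2] → 1 17 10 11 13 5 18 12 15 3 6 2 7
j=3: a[3]=11 > 7 → no swap
j=4: a[4]=13 > 7 → no swap
j=5: a[5]=5 ≤ 7 → i=1, swap a[1],a[5] → 1 5 10 11 13 17 18 12 15 3 6 2 7
j=6: a[6]=18 > 7 → no swap
j=7: a[7]=12 > 7 → no swap
j=8: a[8]=15 > 7 → no swap
j=9: a[9]=3 ≤ 7 → i=2, swap a[2],a[9] → 1 5 3 11 13 17 18 12 15 10 6 2 7
j=10: a[10]=6 ≤ 7 → i=3, swap a[3],a[10] → 1 5 3 6 13 17 18 12 15 10 11 2 7
j=11: a[11]=2 ≤ 7 → i=4, swap a[4],a[11] → 1 5 3 6 2 17 18 12 15 10 11 13 7
final swap a[5],a[12] → 1 5 3 6 2 7 18 12 15 10 11 13 17; return 5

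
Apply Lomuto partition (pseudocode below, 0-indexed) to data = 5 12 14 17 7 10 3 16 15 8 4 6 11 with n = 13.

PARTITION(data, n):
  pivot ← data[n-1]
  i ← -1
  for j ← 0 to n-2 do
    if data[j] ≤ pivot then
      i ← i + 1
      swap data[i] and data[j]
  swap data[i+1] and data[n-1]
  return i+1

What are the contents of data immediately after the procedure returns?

5 7 10 3 8 4 6 11 15 12 14 17 16

pivot=11, i=-1
j=0: 5≤11, i=0, swap(0,0) ⇒ 5 12 14 17 7 10 3 16 15 8 4 6 11
j=1: 12>11, skip
j=2: 14>11, skip
j=3: 17>11, skip
j=4: 7≤11, i=1, swap(1,4) ⇒ 5 7 14 17 12 10 3 16 15 8 4 6 11
j=5: 10≤11, i=2, swap(2,5) ⇒ 5 7 10 17 12 14 3 16 15 8 4 6 11
j=6: 3≤11, i=3, swap(3,6) ⇒ 5 7 10 3 12 14 17 16 15 8 4 6 11
j=7: 16>11, skip
j=8: 15>11, skip
j=9: 8≤11, i=4, swap(4,9) ⇒ 5 7 10 3 8 14 17 16 15 12 4 6 11
j=10: 4≤11, i=5, swap(5,10) ⇒ 5 7 10 3 8 4 17 16 15 12 14 6 11
j=11: 6≤11, i=6, swap(6,11) ⇒ 5 7 10 3 8 4 6 16 15 12 14 17 11
swap(7,12) ⇒ 5 7 10 3 8 4 6 11 15 12 14 17 16; return 7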